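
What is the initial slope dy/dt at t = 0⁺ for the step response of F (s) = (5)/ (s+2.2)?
IVT: y'(0⁺) = lim_{s→∞} s²·Y(s) = lim_{s→∞} s·F(s).
deg(num) = 0, deg(den) = 1, relative degree = 1, so s·F(s) → (leading num)/(leading den) = 5/1 = 5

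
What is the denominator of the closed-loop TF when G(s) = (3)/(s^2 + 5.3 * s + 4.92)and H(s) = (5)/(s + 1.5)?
Characteristic poly = G_den * H_den + G_num * H_num = (s^3 + 6.8*s^2 + 12.87*s + 7.38) + (15) = s^3 + 6.8*s^2 + 12.87*s + 22.38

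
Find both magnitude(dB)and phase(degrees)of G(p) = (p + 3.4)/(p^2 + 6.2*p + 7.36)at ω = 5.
Substitute p = j*5: G(j5) = 0.0746944 - 0.152181j.
|G| = 20*log₁₀(sqrt(Re²+Im²)) = -15.42 dB.
∠G = atan2(Im, Re) = -63.86°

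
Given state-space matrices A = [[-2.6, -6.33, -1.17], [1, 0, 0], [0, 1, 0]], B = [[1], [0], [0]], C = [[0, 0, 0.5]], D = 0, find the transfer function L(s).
L(s) = C(sI - A)⁻¹B + D.
Characteristic polynomial det(sI - A) = s^3 + 2.6*s^2 + 6.33*s + 1.17.
Numerator from C·adj(sI-A)·B + D·det(sI-A) = 0.5.
L(s) = (0.5)/(s^3 + 2.6*s^2 + 6.33*s + 1.17)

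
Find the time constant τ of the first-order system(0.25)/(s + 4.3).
First-order system: τ = -1/pole. Pole = -4.3. τ = -1/(-4.3) = 0.2326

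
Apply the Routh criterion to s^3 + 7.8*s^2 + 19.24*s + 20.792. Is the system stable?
Routh array:
s^3: [1, 19.24]; s^2: [7.8, 20.792]; s^1: [16.5744]; s^0: [20.792]
First column: [1, 7.8, 16.5744, 20.792]. Sign changes = 0.
Yes, stable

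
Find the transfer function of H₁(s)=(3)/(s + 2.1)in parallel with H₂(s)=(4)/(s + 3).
Parallel: H = H₁ + H₂ = (n₁·d₂ + n₂·d₁)/(d₁·d₂).
n₁·d₂ = 3*s + 9. n₂·d₁ = 4*s + 8.4. Sum = 7*s + 17.4. d₁·d₂ = s^2 + 5.1*s + 6.3.
H(s) = (7*s + 17.4)/(s^2 + 5.1*s + 6.3)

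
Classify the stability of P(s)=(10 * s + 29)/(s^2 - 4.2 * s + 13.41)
Denominator: s^2 - 4.2*s + 13.41. Poles: 2.1 + 3j, 2.1 - 3j. Unstable (2 pole(s) in RHP)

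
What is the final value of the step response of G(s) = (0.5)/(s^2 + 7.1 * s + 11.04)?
FVT: lim_{t→∞} y(t) = lim_{s→0} s*Y(s) where Y(s) = G(s)/s.
= lim_{s→0} G(s) = G(0) = num(0)/den(0) = 0.5/11.04 = 0.04529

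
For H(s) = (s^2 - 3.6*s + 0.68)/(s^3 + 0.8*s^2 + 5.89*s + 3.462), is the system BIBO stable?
Denominator: s^3 + 0.8*s^2 + 5.89*s + 3.462 = (s + 0.6)(s^2 + 0.2*s + 5.77). Poles: -0.1 + 2.4j, -0.1 - 2.4j, -0.6. All Re(p)<0: Yes (stable)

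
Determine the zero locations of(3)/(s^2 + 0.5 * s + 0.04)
Numerator is a nonzero constant (3) → Zeros: none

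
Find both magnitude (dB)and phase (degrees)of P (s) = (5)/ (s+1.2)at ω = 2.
Substitute s = j*2: P(j2) = 1.10294 - 1.83824j.
|P| = 20*log₁₀(sqrt(Re²+Im²)) = 6.62 dB.
∠P = atan2(Im, Re) = -59.04°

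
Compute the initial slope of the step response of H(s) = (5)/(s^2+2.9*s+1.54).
IVT: y'(0⁺) = lim_{s→∞} s²·Y(s) = lim_{s→∞} s·H(s).
deg(num) = 0, deg(den) = 2, relative degree = 2 ≥ 2, so s·H(s) → 0. Initial slope = 0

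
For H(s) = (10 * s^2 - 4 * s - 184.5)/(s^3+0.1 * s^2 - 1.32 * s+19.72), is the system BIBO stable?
Denominator: s^3 + 0.1*s^2 - 1.32*s + 19.72 = (s + 2.9)(s^2 - 2.8*s + 6.8). Poles: -2.9, 1.4 + 2.2j, 1.4 - 2.2j. All Re(p)<0: No (unstable)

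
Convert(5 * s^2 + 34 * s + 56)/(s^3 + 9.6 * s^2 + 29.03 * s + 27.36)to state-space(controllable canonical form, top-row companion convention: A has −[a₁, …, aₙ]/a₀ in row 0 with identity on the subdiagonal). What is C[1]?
Reachable canonical form: C = numerator coefficients (right-aligned, zero-padded to length n).
num = 5*s^2 + 34*s + 56, C = [[5, 34, 56]].
C[1] = 34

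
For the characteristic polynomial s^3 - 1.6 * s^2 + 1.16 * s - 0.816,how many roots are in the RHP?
s^3 - 1.6*s^2 + 1.16*s - 0.816 = (s - 1.2)(s^2 - 0.4*s + 0.68). Poles: 0.2 + 0.8j, 0.2 - 0.8j, 1.2. RHP poles (Re>0): 3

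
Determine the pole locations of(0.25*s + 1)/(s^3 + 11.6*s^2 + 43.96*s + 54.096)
Set denominator = 0: s^3 + 11.6*s^2 + 43.96*s + 54.096 = (s + 4.2)(s + 4.6)(s + 2.8) = 0 → Poles: -2.8, -4.2, -4.6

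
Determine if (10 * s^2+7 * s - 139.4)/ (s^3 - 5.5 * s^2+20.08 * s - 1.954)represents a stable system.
Denominator: s^3 - 5.5*s^2 + 20.08*s - 1.954 = (s - 0.1)(s^2 - 5.4*s + 19.54). Poles: 0.1, 2.7 + 3.5j, 2.7 - 3.5j. All Re(p)<0: No (unstable)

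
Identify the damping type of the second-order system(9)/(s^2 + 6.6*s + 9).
Standard form: ωn²/(s²+2ζωn·s+ωn²) gives ωn=3, ζ=1.1.
Overdamped (ζ = 1.1 > 1)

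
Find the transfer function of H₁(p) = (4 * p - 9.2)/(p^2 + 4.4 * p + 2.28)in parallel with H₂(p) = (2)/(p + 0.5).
Parallel: H = H₁ + H₂ = (n₁·d₂ + n₂·d₁)/(d₁·d₂).
n₁·d₂ = 4*p^2 - 7.2*p - 4.6. n₂·d₁ = 2*p^2 + 8.8*p + 4.56. Sum = 6*p^2 + 1.6*p - 0.04. d₁·d₂ = p^3 + 4.9*p^2 + 4.48*p + 1.14.
H(p) = (6*p^2 + 1.6*p - 0.04)/(p^3 + 4.9*p^2 + 4.48*p + 1.14)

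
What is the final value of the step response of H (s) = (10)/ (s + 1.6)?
FVT: lim_{t→∞} y(t) = lim_{s→0} s*Y(s) where Y(s) = H(s)/s.
= lim_{s→0} H(s) = H(0) = num(0)/den(0) = 10/1.6 = 6.25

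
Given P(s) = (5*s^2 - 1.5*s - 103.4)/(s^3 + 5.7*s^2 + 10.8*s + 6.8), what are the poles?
Set denominator = 0: s^3 + 5.7*s^2 + 10.8*s + 6.8 = (s + 1.7)(s + 2)(s + 2) = 0 → Poles: -1.7, -2, -2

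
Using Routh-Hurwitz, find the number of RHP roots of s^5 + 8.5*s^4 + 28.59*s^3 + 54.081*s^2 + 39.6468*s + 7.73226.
Routh array:
s^5: [1, 28.59, 39.6468]; s^4: [8.5, 54.081, 7.73226]; s^3: [22.2275, 38.7371]; s^2: [39.2676, 7.73226]; s^1: [34.3603]; s^0: [7.73226]
First column: [1, 8.5, 22.2275, 39.2676, 34.3603, 7.73226]. Sign changes = RHP roots = 0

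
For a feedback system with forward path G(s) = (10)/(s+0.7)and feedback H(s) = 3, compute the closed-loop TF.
Closed-loop T = G/(1+GH).
Numerator: G_num * H_den = 10.
Denominator: G_den * H_den + G_num * H_num = (s + 0.7) + (30) = s + 30.7.
T(s) = (10)/(s + 30.7)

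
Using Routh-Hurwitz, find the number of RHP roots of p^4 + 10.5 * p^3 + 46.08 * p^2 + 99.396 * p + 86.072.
Routh array:
p^4: [1, 46.08, 86.072]; p^3: [10.5, 99.396]; p^2: [36.6137, 86.072]; p^1: [74.7125]; p^0: [86.072]
First column: [1, 10.5, 36.6137, 74.7125, 86.072]. Sign changes = RHP roots = 0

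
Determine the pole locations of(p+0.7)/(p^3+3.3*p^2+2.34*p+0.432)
Set denominator = 0: p^3 + 3.3*p^2 + 2.34*p + 0.432 = (p + 0.6)(p + 2.4)(p + 0.3) = 0 → Poles: -0.3, -0.6, -2.4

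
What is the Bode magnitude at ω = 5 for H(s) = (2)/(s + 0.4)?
Substitute s = j*5: H(j5) = 0.0317965 - 0.397456j.
|H(j5)| = sqrt(Re² + Im²) = 0.3987.
20*log₁₀(0.3987) = -7.99 dB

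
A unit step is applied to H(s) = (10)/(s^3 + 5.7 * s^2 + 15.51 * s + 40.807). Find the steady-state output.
FVT: lim_{t→∞} y(t) = lim_{s→0} s*Y(s) where Y(s) = H(s)/s.
= lim_{s→0} H(s) = H(0) = num(0)/den(0) = 10/40.807 = 0.2451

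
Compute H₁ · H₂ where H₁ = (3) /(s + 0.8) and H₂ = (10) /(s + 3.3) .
Series: H = H₁ · H₂ = (n₁·n₂)/(d₁·d₂).
Num: n₁·n₂ = 30. Den: d₁·d₂ = s^2 + 4.1*s + 2.64.
H(s) = (30)/(s^2 + 4.1*s + 2.64)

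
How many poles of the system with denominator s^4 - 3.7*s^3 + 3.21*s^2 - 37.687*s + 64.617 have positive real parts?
s^4 - 3.7*s^3 + 3.21*s^2 - 37.687*s + 64.617 = (s - 4.2)(s - 1.7)(s^2 + 2.2*s + 9.05). Poles: -1.1 + 2.8j, -1.1 - 2.8j, 1.7, 4.2. RHP poles (Re>0): 2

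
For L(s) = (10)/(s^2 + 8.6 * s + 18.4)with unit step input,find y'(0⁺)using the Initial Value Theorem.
IVT: y'(0⁺) = lim_{s→∞} s²·Y(s) = lim_{s→∞} s·L(s).
deg(num) = 0, deg(den) = 2, relative degree = 2 ≥ 2, so s·L(s) → 0. Initial slope = 0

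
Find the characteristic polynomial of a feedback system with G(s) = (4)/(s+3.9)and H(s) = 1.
Characteristic poly = G_den * H_den + G_num * H_num = (s + 3.9) + (4) = s + 7.9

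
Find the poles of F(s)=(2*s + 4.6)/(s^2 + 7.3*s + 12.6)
Set denominator = 0: s^2 + 7.3*s + 12.6 = (s + 2.8)(s + 4.5) = 0 → Poles: -2.8, -4.5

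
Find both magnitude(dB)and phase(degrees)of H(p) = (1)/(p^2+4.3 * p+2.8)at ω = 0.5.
Substitute p = j*0.5: H(j0.5) = 0.229213 - 0.193258j.
|H| = 20*log₁₀(sqrt(Re²+Im²)) = -10.46 dB.
∠H = atan2(Im, Re) = -40.14°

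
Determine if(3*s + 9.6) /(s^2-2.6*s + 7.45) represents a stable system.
Denominator: s^2 - 2.6*s + 7.45. Poles: 1.3 + 2.4j, 1.3 - 2.4j. All Re(p)<0: No (unstable)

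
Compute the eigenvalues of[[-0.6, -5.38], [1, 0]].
Eigenvalues solve det(λI - A) = 0.
Characteristic polynomial: λ^2 + 0.6*λ + 5.38 = 0.
Roots: -0.3 + 2.3j, -0.3 - 2.3j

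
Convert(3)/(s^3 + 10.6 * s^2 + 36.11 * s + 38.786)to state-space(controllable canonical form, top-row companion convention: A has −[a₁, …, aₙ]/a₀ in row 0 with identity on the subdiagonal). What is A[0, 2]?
Reachable canonical form for den = s^3 + 10.6*s^2 + 36.11*s + 38.786: top row of A = -[a₁,a₂,...,aₙ]/a₀, ones on the subdiagonal, zeros elsewhere.
A = [[-10.6, -36.11, -38.786], [1, 0, 0], [0, 1, 0]].
A[0,2] = -38.786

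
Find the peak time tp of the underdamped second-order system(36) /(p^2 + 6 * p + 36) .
Standard form: ωn²/(p²+2ζωn·p+ωn²) → ωn = 6, ζ = 0.5.
ωd = ωn·√(1-ζ²) = 6·√(1-0.5²) = 5.196.
tp = π/ωd = π/5.196 = 0.6046 s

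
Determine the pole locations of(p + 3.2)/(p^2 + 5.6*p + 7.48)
Set denominator = 0: p^2 + 5.6*p + 7.48 = (p + 2.2)(p + 3.4) = 0 → Poles: -2.2, -3.4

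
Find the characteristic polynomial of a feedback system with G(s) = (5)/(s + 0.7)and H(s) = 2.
Characteristic poly = G_den * H_den + G_num * H_num = (s + 0.7) + (10) = s + 10.7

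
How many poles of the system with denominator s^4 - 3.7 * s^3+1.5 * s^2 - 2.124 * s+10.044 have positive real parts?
s^4 - 3.7*s^3 + 1.5*s^2 - 2.124*s + 10.044 = (s - 1.8)(s - 3.1)(s^2 + 1.2*s + 1.8). Poles: -0.6 + 1.2j, -0.6 - 1.2j, 1.8, 3.1. RHP poles (Re>0): 2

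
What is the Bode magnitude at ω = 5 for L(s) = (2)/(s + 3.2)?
Substitute s = j*5: L(j5) = 0.181612 - 0.283768j.
|L(j5)| = sqrt(Re² + Im²) = 0.3369.
20*log₁₀(0.3369) = -9.45 dB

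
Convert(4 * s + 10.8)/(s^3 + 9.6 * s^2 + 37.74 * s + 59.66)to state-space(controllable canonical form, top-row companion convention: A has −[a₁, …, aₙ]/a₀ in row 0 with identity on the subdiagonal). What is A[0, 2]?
Reachable canonical form for den = s^3 + 9.6*s^2 + 37.74*s + 59.66: top row of A = -[a₁,a₂,...,aₙ]/a₀, ones on the subdiagonal, zeros elsewhere.
A = [[-9.6, -37.74, -59.66], [1, 0, 0], [0, 1, 0]].
A[0,2] = -59.66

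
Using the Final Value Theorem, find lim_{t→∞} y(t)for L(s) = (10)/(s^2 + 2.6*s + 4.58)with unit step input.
FVT: lim_{t→∞} y(t) = lim_{s→0} s*Y(s) where Y(s) = L(s)/s.
= lim_{s→0} L(s) = L(0) = num(0)/den(0) = 10/4.58 = 2.183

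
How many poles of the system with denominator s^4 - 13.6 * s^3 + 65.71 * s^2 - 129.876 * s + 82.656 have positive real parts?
s^4 - 13.6*s^3 + 65.71*s^2 - 129.876*s + 82.656 = (s - 4.8)(s - 1.2)(s - 3.5)(s - 4.1). Poles: 1.2, 3.5, 4.1, 4.8. RHP poles (Re>0): 4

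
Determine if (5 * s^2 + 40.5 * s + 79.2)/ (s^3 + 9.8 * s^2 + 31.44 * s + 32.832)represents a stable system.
Denominator: s^3 + 9.8*s^2 + 31.44*s + 32.832 = (s + 3.8)(s + 3.6)(s + 2.4). Poles: -2.4, -3.6, -3.8. All Re(p)<0: Yes (stable)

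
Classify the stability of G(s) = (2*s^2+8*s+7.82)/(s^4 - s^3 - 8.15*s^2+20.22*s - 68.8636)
Denominator: s^4 - s^3 - 8.15*s^2 + 20.22*s - 68.8636 = (s - 3.4)(s + 3.8)(s^2 - 1.4*s + 5.33). Poles: -3.8, 0.7 + 2.2j, 0.7 - 2.2j, 3.4. Unstable (3 pole(s) in RHP)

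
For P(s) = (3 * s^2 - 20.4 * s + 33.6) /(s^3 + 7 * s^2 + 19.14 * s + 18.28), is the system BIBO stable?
Denominator: s^3 + 7*s^2 + 19.14*s + 18.28 = (s + 2)(s^2 + 5*s + 9.14). Poles: -2, -2.5 + 1.7j, -2.5 - 1.7j. All Re(p)<0: Yes (stable)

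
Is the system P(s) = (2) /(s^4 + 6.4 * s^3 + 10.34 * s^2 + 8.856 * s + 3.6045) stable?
Denominator: s^4 + 6.4*s^3 + 10.34*s^2 + 8.856*s + 3.6045 = (s + 4.5)(s + 0.9)(s^2 + s + 0.89). Poles: -0.5 + 0.8j, -0.5 - 0.8j, -0.9, -4.5. All Re(p)<0: Yes (stable)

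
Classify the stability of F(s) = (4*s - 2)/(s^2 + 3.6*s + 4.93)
Denominator: s^2 + 3.6*s + 4.93. Poles: -1.8 + 1.3j, -1.8 - 1.3j. Stable (all poles in LHP)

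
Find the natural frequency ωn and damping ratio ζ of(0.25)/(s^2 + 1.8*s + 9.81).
Underdamped: complex pole -0.9 + 3j. ωn = |pole| = 3.132, ζ = -Re(pole)/ωn = 0.2873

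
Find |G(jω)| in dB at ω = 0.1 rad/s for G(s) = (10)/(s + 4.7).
Substitute s = j*0.1: G(j0.1) = 2.1267 - 0.0452489j.
|G(j0.1)| = sqrt(Re² + Im²) = 2.127.
20*log₁₀(2.127) = 6.56 dB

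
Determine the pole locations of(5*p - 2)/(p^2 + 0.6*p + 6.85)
Set denominator = 0: p^2 + 0.6*p + 6.85 = 0 → Poles: -0.3 + 2.6j, -0.3 - 2.6j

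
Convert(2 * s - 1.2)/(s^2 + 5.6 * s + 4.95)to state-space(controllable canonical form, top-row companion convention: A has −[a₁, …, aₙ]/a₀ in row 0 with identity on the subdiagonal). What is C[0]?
Reachable canonical form: C = numerator coefficients (right-aligned, zero-padded to length n).
num = 2*s - 1.2, C = [[2, -1.2]].
C[0] = 2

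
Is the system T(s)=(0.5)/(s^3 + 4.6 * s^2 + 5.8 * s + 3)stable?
Denominator: s^3 + 4.6*s^2 + 5.8*s + 3 = (s + 3)(s^2 + 1.6*s + 1). Poles: -0.8 + 0.6j, -0.8 - 0.6j, -3. All Re(p)<0: Yes (stable)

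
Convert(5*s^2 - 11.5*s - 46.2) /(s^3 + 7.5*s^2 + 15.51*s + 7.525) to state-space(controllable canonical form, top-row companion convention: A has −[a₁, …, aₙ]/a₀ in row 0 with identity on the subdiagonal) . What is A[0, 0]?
Reachable canonical form for den = s^3 + 7.5*s^2 + 15.51*s + 7.525: top row of A = -[a₁,a₂,...,aₙ]/a₀, ones on the subdiagonal, zeros elsewhere.
A = [[-7.5, -15.51, -7.525], [1, 0, 0], [0, 1, 0]].
A[0,0] = -7.5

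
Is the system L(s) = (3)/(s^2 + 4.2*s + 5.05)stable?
Denominator: s^2 + 4.2*s + 5.05. Poles: -2.1 + 0.8j, -2.1 - 0.8j. All Re(p)<0: Yes (stable)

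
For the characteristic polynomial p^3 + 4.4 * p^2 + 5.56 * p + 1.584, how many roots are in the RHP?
p^3 + 4.4*p^2 + 5.56*p + 1.584 = (p + 0.4)(p + 2.2)(p + 1.8). Poles: -0.4, -1.8, -2.2. RHP poles (Re>0): 0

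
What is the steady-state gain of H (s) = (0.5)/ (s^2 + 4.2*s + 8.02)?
DC gain = H(0) = num(0)/den(0) = 0.5/8.02 = 0.06234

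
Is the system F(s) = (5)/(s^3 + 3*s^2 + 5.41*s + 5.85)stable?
Denominator: s^3 + 3*s^2 + 5.41*s + 5.85 = (s + 1.8)(s^2 + 1.2*s + 3.25). Poles: -0.6 + 1.7j, -0.6 - 1.7j, -1.8. All Re(p)<0: Yes (stable)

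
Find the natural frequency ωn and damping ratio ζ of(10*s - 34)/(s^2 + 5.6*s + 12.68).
Underdamped: complex pole -2.8 + 2.2j. ωn = |pole| = 3.561, ζ = -Re(pole)/ωn = 0.7863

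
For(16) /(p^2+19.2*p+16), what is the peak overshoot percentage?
Standard form: ωn²/(p²+2ζωn·p+ωn²) → ωn = 4, ζ = 2.4.
ζ ≥ 1, so the response is non-oscillatory: peak overshoot = 0%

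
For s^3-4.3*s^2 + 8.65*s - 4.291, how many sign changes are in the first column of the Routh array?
Routh array:
s^3: [1, 8.65]; s^2: [-4.3, -4.291]; s^1: [7.65209]; s^0: [-4.291]
First column: [1, -4.3, 7.65209, -4.291]. Sign changes = 3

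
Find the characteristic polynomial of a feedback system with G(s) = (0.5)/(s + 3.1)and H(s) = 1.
Characteristic poly = G_den * H_den + G_num * H_num = (s + 3.1) + (0.5) = s + 3.6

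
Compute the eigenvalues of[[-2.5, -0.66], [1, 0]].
Eigenvalues solve det(λI - A) = 0.
Characteristic polynomial: λ^2 + 2.5*λ + 0.66 = 0.
Factor: (λ + 0.3)(λ + 2.2) = 0.
Roots: -0.3, -2.2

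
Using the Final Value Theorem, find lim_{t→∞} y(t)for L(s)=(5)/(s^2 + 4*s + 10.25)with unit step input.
FVT: lim_{t→∞} y(t) = lim_{s→0} s*Y(s) where Y(s) = L(s)/s.
= lim_{s→0} L(s) = L(0) = num(0)/den(0) = 5/10.25 = 0.4878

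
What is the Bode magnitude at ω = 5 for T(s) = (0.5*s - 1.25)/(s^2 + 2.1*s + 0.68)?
Substitute s = j*5: T(j5) = 0.0807311 - 0.0679409j.
|T(j5)| = sqrt(Re² + Im²) = 0.1055.
20*log₁₀(0.1055) = -19.53 dB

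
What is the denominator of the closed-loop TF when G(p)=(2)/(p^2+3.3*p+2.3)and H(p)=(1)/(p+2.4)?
Characteristic poly = G_den * H_den + G_num * H_num = (p^3 + 5.7*p^2 + 10.22*p + 5.52) + (2) = p^3 + 5.7*p^2 + 10.22*p + 7.52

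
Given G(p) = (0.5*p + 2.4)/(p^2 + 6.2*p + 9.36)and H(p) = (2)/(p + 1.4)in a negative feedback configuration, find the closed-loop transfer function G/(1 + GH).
Closed-loop T = G/(1+GH).
Numerator: G_num * H_den = 0.5*p^2 + 3.1*p + 3.36.
Denominator: G_den * H_den + G_num * H_num = (p^3 + 7.6*p^2 + 18.04*p + 13.104) + (p + 4.8) = p^3 + 7.6*p^2 + 19.04*p + 17.904.
T(p) = (0.5*p^2 + 3.1*p + 3.36)/(p^3 + 7.6*p^2 + 19.04*p + 17.904)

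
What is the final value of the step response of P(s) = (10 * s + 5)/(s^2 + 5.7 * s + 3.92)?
FVT: lim_{t→∞} y(t) = lim_{s→0} s*Y(s) where Y(s) = P(s)/s.
= lim_{s→0} P(s) = P(0) = num(0)/den(0) = 5/3.92 = 1.276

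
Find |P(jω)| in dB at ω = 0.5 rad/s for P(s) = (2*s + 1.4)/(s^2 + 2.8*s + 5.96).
Substitute s = j*0.5: P(j0.5) = 0.271785 + 0.108494j.
|P(j0.5)| = sqrt(Re² + Im²) = 0.2926.
20*log₁₀(0.2926) = -10.67 dB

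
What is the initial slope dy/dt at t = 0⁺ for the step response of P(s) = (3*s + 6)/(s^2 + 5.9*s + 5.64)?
IVT: y'(0⁺) = lim_{s→∞} s²·Y(s) = lim_{s→∞} s·P(s).
deg(num) = 1, deg(den) = 2, relative degree = 1, so s·P(s) → (leading num)/(leading den) = 3/1 = 3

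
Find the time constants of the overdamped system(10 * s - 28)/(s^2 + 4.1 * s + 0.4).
Overdamped: real poles at -0.1, -4. τ = -1/pole → τ₁ = 10, τ₂ = 0.25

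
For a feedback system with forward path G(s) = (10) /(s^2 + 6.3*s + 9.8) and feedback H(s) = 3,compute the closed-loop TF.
Closed-loop T = G/(1+GH).
Numerator: G_num * H_den = 10.
Denominator: G_den * H_den + G_num * H_num = (s^2 + 6.3*s + 9.8) + (30) = s^2 + 6.3*s + 39.8.
T(s) = (10)/(s^2 + 6.3*s + 39.8)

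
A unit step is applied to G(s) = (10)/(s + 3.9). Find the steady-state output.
FVT: lim_{t→∞} y(t) = lim_{s→0} s*Y(s) where Y(s) = G(s)/s.
= lim_{s→0} G(s) = G(0) = num(0)/den(0) = 10/3.9 = 2.564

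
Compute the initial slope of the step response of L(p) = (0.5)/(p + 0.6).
IVT: y'(0⁺) = lim_{p→∞} p²·Y(p) = lim_{p→∞} p·L(p).
deg(num) = 0, deg(den) = 1, relative degree = 1, so p·L(p) → (leading num)/(leading den) = 0.5/1 = 0.5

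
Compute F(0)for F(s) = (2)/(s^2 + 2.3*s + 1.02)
DC gain = F(0) = num(0)/den(0) = 2/1.02 = 1.961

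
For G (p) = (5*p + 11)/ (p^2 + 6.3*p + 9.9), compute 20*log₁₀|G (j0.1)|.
Substitute p = j*0.1: G(j0.1) = 1.11095 - 0.020212j.
|G(j0.1)| = sqrt(Re² + Im²) = 1.111.
20*log₁₀(1.111) = 0.92 dB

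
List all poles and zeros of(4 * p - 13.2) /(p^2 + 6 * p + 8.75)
Set denominator = 0: p^2 + 6*p + 8.75 = (p + 2.5)(p + 3.5) = 0 → Poles: -2.5, -3.5
Set numerator = 0: 4*p - 13.2 = 0 → Zeros: 3.3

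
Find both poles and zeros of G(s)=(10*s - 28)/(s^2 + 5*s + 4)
Set denominator = 0: s^2 + 5*s + 4 = (s + 4)(s + 1) = 0 → Poles: -1, -4
Set numerator = 0: 10*s - 28 = 0 → Zeros: 2.8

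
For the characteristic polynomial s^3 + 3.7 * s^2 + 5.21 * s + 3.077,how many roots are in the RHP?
s^3 + 3.7*s^2 + 5.21*s + 3.077 = (s + 1.7)(s^2 + 2*s + 1.81). Poles: -1 + 0.9j, -1 - 0.9j, -1.7. RHP poles (Re>0): 0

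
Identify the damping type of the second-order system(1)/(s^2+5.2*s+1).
Standard form: ωn²/(s²+2ζωn·s+ωn²) gives ωn=1, ζ=2.6.
Overdamped (ζ = 2.6 > 1)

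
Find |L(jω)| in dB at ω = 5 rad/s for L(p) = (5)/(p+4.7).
Substitute p = j*5: L(j5) = 0.499044 - 0.530898j.
|L(j5)| = sqrt(Re² + Im²) = 0.7286.
20*log₁₀(0.7286) = -2.75 dB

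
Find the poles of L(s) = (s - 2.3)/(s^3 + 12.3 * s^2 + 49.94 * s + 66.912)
Set denominator = 0: s^3 + 12.3*s^2 + 49.94*s + 66.912 = (s + 4.8)(s + 4.1)(s + 3.4) = 0 → Poles: -3.4, -4.1, -4.8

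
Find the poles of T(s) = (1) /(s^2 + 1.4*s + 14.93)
Set denominator = 0: s^2 + 1.4*s + 14.93 = 0 → Poles: -0.7 + 3.8j, -0.7 - 3.8j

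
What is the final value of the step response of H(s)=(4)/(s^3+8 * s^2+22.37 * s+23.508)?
FVT: lim_{t→∞} y(t) = lim_{s→0} s*Y(s) where Y(s) = H(s)/s.
= lim_{s→0} H(s) = H(0) = num(0)/den(0) = 4/23.508 = 0.1702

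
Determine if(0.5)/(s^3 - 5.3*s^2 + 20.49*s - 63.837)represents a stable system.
Denominator: s^3 - 5.3*s^2 + 20.49*s - 63.837 = (s - 4.1)(s^2 - 1.2*s + 15.57). Poles: 0.6 + 3.9j, 0.6 - 3.9j, 4.1. All Re(p)<0: No (unstable)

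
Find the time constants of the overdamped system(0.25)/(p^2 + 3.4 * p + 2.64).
Overdamped: real poles at -2.2, -1.2. τ = -1/pole → τ₁ = 0.4545, τ₂ = 0.8333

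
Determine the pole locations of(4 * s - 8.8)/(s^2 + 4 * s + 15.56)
Set denominator = 0: s^2 + 4*s + 15.56 = 0 → Poles: -2 + 3.4j, -2 - 3.4j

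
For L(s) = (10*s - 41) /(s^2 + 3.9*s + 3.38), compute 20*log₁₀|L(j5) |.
Substitute s = j*5: L(j5) = 2.19591 - 0.332085j.
|L(j5)| = sqrt(Re² + Im²) = 2.221.
20*log₁₀(2.221) = 6.93 dB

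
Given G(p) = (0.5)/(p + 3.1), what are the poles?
Set denominator = 0: p + 3.1 = 0 → Poles: -3.1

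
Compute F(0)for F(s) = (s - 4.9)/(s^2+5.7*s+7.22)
DC gain = F(0) = num(0)/den(0) = -4.9/7.22 = -0.6787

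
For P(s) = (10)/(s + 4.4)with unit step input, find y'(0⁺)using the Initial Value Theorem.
IVT: y'(0⁺) = lim_{s→∞} s²·Y(s) = lim_{s→∞} s·P(s).
deg(num) = 0, deg(den) = 1, relative degree = 1, so s·P(s) → (leading num)/(leading den) = 10/1 = 10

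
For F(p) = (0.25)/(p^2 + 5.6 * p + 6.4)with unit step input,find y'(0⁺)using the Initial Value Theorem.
IVT: y'(0⁺) = lim_{p→∞} p²·Y(p) = lim_{p→∞} p·F(p).
deg(num) = 0, deg(den) = 2, relative degree = 2 ≥ 2, so p·F(p) → 0. Initial slope = 0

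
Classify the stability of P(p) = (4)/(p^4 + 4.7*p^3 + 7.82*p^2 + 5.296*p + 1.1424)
Denominator: p^4 + 4.7*p^3 + 7.82*p^2 + 5.296*p + 1.1424 = (p + 0.4)(p + 1.7)(p + 1.2)(p + 1.4). Poles: -0.4, -1.2, -1.4, -1.7. Stable (all poles in LHP)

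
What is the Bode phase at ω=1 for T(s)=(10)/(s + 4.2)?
Substitute s = j*1: T(j1) = 2.25322 - 0.536481j.
∠T(j1) = atan2(Im, Re) = atan2(-0.536481, 2.25322) = -13.39°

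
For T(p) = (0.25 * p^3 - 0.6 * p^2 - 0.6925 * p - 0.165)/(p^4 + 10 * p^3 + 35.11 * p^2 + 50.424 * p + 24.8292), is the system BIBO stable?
Denominator: p^4 + 10*p^3 + 35.11*p^2 + 50.424*p + 24.8292 = (p + 3.8)(p + 3.3)(p + 1.8)(p + 1.1). Poles: -1.1, -1.8, -3.3, -3.8. All Re(p)<0: Yes (stable)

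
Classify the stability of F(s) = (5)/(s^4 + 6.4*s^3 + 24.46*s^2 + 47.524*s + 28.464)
Denominator: s^4 + 6.4*s^3 + 24.46*s^2 + 47.524*s + 28.464 = (s + 2.4)(s + 1)(s^2 + 3*s + 11.86). Poles: -1, -1.5 + 3.1j, -1.5 - 3.1j, -2.4. Stable (all poles in LHP)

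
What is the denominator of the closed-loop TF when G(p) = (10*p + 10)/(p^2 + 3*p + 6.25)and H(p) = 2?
Characteristic poly = G_den * H_den + G_num * H_num = (p^2 + 3*p + 6.25) + (20*p + 20) = p^2 + 23*p + 26.25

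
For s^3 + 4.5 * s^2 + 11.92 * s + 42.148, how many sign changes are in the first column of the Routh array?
Routh array:
s^3: [1, 11.92]; s^2: [4.5, 42.148]; s^1: [2.55378]; s^0: [42.148]
First column: [1, 4.5, 2.55378, 42.148]. Sign changes = 0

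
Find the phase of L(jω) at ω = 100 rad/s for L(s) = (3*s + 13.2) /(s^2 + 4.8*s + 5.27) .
Substitute s = j*100: L(j100) = 0.000120545 - 0.03001j.
∠L(j100) = atan2(Im, Re) = atan2(-0.03001, 0.000120545) = -89.77°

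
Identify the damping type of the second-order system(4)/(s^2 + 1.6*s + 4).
Standard form: ωn²/(s²+2ζωn·s+ωn²) gives ωn=2, ζ=0.4.
Underdamped (ζ = 0.4 < 1)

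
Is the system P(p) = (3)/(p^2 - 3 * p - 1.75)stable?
Denominator: p^2 - 3*p - 1.75 = (p - 3.5)(p + 0.5). Poles: -0.5, 3.5. All Re(p)<0: No (unstable)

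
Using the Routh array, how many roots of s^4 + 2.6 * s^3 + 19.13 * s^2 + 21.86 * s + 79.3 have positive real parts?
Routh array:
s^4: [1, 19.13, 79.3]; s^3: [2.6, 21.86]; s^2: [10.7223, 79.3]; s^1: [2.63093]; s^0: [79.3]
First column: [1, 2.6, 10.7223, 2.63093, 79.3]. Sign changes = RHP roots = 0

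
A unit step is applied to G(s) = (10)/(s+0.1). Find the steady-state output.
FVT: lim_{t→∞} y(t) = lim_{s→0} s*Y(s) where Y(s) = G(s)/s.
= lim_{s→0} G(s) = G(0) = num(0)/den(0) = 10/0.1 = 100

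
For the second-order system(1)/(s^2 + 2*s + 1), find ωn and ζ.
Standard form: ωn²/(s²+2ζωn·s+ωn²).
const=1=ωn² → ωn=1, s coeff=2=2ζωn → ζ=1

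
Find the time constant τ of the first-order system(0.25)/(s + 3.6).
First-order system: τ = -1/pole. Pole = -3.6. τ = -1/(-3.6) = 0.2778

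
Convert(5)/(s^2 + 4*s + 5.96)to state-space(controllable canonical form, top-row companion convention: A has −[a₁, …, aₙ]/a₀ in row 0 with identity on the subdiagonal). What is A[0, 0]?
Reachable canonical form for den = s^2 + 4*s + 5.96: top row of A = -[a₁,a₂,...,aₙ]/a₀, ones on the subdiagonal, zeros elsewhere.
A = [[-4, -5.96], [1, 0]].
A[0,0] = -4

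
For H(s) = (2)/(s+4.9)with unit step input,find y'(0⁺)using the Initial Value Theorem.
IVT: y'(0⁺) = lim_{s→∞} s²·Y(s) = lim_{s→∞} s·H(s).
deg(num) = 0, deg(den) = 1, relative degree = 1, so s·H(s) → (leading num)/(leading den) = 2/1 = 2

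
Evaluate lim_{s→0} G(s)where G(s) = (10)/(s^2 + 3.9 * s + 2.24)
DC gain = G(0) = num(0)/den(0) = 10/2.24 = 4.464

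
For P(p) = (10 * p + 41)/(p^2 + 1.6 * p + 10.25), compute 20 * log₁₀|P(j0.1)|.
Substitute p = j*0.1: P(j0.1) = 4.00445 + 0.0350866j.
|P(j0.1)| = sqrt(Re² + Im²) = 4.005.
20*log₁₀(4.005) = 12.05 dB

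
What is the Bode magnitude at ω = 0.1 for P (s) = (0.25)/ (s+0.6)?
Substitute s = j*0.1: P(j0.1) = 0.405405 - 0.0675676j.
|P(j0.1)| = sqrt(Re² + Im²) = 0.411.
20*log₁₀(0.411) = -7.72 dB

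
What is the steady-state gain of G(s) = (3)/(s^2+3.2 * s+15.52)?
DC gain = G(0) = num(0)/den(0) = 3/15.52 = 0.1933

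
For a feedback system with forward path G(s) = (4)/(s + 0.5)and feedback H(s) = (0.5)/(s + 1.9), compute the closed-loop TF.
Closed-loop T = G/(1+GH).
Numerator: G_num * H_den = 4*s + 7.6.
Denominator: G_den * H_den + G_num * H_num = (s^2 + 2.4*s + 0.95) + (2) = s^2 + 2.4*s + 2.95.
T(s) = (4*s + 7.6)/(s^2 + 2.4*s + 2.95)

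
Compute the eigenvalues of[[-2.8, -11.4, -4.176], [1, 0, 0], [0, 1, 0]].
Eigenvalues solve det(λI - A) = 0.
Characteristic polynomial: λ^3 + 2.8*λ^2 + 11.4*λ + 4.176 = 0.
Factor: (λ + 0.4)(λ^2 + 2.4*λ + 10.44) = 0.
Roots: -0.4, -1.2 + 3j, -1.2 - 3j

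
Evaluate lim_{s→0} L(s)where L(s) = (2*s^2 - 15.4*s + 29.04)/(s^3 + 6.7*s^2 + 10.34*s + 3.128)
DC gain = L(0) = num(0)/den(0) = 29.04/3.128 = 9.284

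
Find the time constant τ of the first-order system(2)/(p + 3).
First-order system: τ = -1/pole. Pole = -3. τ = -1/(-3) = 0.3333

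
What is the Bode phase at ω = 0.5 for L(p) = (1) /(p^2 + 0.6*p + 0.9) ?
Substitute p = j*0.5: L(j0.5) = 1.26829 - 0.585366j.
∠L(j0.5) = atan2(Im, Re) = atan2(-0.585366, 1.26829) = -24.78°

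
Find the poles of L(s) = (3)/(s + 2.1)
Set denominator = 0: s + 2.1 = 0 → Poles: -2.1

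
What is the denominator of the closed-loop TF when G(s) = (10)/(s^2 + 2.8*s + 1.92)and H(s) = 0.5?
Characteristic poly = G_den * H_den + G_num * H_num = (s^2 + 2.8*s + 1.92) + (5) = s^2 + 2.8*s + 6.92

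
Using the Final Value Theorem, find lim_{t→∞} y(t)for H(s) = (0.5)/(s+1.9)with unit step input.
FVT: lim_{t→∞} y(t) = lim_{s→0} s*Y(s) where Y(s) = H(s)/s.
= lim_{s→0} H(s) = H(0) = num(0)/den(0) = 0.5/1.9 = 0.2632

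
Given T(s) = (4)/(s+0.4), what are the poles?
Set denominator = 0: s + 0.4 = 0 → Poles: -0.4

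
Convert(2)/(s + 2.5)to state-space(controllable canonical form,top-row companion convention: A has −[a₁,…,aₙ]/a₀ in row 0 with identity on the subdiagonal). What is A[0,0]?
Reachable canonical form for den = s + 2.5: top row of A = -[a₁,a₂,...,aₙ]/a₀, ones on the subdiagonal, zeros elsewhere.
A = [[-2.5]].
A[0,0] = -2.5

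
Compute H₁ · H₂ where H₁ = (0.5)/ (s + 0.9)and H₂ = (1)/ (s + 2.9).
Series: H = H₁ · H₂ = (n₁·n₂)/(d₁·d₂).
Num: n₁·n₂ = 0.5. Den: d₁·d₂ = s^2 + 3.8*s + 2.61.
H(s) = (0.5)/(s^2 + 3.8*s + 2.61)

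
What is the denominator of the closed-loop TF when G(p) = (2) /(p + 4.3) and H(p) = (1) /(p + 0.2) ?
Characteristic poly = G_den * H_den + G_num * H_num = (p^2 + 4.5*p + 0.86) + (2) = p^2 + 4.5*p + 2.86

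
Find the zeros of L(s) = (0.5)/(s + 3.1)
Numerator is a nonzero constant (0.5) → Zeros: none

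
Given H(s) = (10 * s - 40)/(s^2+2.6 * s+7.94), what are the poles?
Set denominator = 0: s^2 + 2.6*s + 7.94 = 0 → Poles: -1.3 + 2.5j, -1.3 - 2.5j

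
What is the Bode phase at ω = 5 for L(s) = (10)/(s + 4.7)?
Substitute s = j*5: L(j5) = 0.998089 - 1.0618j.
∠L(j5) = atan2(Im, Re) = atan2(-1.0618, 0.998089) = -46.77°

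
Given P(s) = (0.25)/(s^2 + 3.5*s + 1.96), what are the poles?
Set denominator = 0: s^2 + 3.5*s + 1.96 = (s + 2.8)(s + 0.7) = 0 → Poles: -0.7, -2.8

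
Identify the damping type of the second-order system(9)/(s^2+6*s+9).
Standard form: ωn²/(s²+2ζωn·s+ωn²) gives ωn=3, ζ=1.
Critically damped (ζ = 1)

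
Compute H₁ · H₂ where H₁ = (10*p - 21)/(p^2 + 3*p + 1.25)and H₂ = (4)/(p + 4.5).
Series: H = H₁ · H₂ = (n₁·n₂)/(d₁·d₂).
Num: n₁·n₂ = 40*p - 84. Den: d₁·d₂ = p^3 + 7.5*p^2 + 14.75*p + 5.625.
H(p) = (40*p - 84)/(p^3 + 7.5*p^2 + 14.75*p + 5.625)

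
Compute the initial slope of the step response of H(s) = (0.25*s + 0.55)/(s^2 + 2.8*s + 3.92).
IVT: y'(0⁺) = lim_{s→∞} s²·Y(s) = lim_{s→∞} s·H(s).
deg(num) = 1, deg(den) = 2, relative degree = 1, so s·H(s) → (leading num)/(leading den) = 0.25/1 = 0.25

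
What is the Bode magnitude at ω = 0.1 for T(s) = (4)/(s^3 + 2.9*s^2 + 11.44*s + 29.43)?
Substitute s = j*0.1: T(j0.1) = 0.135844 - 0.00528112j.
|T(j0.1)| = sqrt(Re² + Im²) = 0.1359.
20*log₁₀(0.1359) = -17.33 dB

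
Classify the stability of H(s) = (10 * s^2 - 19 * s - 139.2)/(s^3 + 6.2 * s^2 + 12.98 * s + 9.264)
Denominator: s^3 + 6.2*s^2 + 12.98*s + 9.264 = (s + 2.4)(s^2 + 3.8*s + 3.86). Poles: -1.9 + 0.5j, -1.9 - 0.5j, -2.4. Stable (all poles in LHP)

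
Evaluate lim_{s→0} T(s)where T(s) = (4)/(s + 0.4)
DC gain = T(0) = num(0)/den(0) = 4/0.4 = 10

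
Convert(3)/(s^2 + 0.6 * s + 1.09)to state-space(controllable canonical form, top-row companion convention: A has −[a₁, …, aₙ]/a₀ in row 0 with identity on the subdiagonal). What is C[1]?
Reachable canonical form: C = numerator coefficients (right-aligned, zero-padded to length n).
num = 3, C = [[0, 3]].
C[1] = 3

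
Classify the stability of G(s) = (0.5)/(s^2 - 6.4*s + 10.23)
Denominator: s^2 - 6.4*s + 10.23 = (s - 3.3)(s - 3.1). Poles: 3.1, 3.3. Unstable (2 pole(s) in RHP)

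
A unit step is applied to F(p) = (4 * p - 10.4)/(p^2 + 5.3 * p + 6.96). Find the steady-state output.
FVT: lim_{t→∞} y(t) = lim_{p→0} p*Y(p) where Y(p) = F(p)/p.
= lim_{p→0} F(p) = F(0) = num(0)/den(0) = -10.4/6.96 = -1.494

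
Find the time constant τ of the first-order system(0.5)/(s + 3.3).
First-order system: τ = -1/pole. Pole = -3.3. τ = -1/(-3.3) = 0.303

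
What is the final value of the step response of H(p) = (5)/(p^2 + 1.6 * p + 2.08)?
FVT: lim_{t→∞} y(t) = lim_{p→0} p*Y(p) where Y(p) = H(p)/p.
= lim_{p→0} H(p) = H(0) = num(0)/den(0) = 5/2.08 = 2.404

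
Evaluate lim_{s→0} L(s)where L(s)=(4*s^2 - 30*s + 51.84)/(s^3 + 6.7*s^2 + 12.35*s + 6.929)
DC gain = L(0) = num(0)/den(0) = 51.84/6.929 = 7.482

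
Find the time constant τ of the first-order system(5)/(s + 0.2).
First-order system: τ = -1/pole. Pole = -0.2. τ = -1/(-0.2) = 5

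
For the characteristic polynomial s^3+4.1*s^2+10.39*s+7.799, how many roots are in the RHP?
s^3 + 4.1*s^2 + 10.39*s + 7.799 = (s + 1.1)(s^2 + 3*s + 7.09). Poles: -1.1, -1.5 + 2.2j, -1.5 - 2.2j. RHP poles (Re>0): 0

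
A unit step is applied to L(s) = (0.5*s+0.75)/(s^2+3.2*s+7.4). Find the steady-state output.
FVT: lim_{t→∞} y(t) = lim_{s→0} s*Y(s) where Y(s) = L(s)/s.
= lim_{s→0} L(s) = L(0) = num(0)/den(0) = 0.75/7.4 = 0.1014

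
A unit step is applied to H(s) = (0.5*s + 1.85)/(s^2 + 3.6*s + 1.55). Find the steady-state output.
FVT: lim_{t→∞} y(t) = lim_{s→0} s*Y(s) where Y(s) = H(s)/s.
= lim_{s→0} H(s) = H(0) = num(0)/den(0) = 1.85/1.55 = 1.194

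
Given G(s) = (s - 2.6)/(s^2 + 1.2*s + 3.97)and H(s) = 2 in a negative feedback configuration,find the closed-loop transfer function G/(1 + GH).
Closed-loop T = G/(1+GH).
Numerator: G_num * H_den = s - 2.6.
Denominator: G_den * H_den + G_num * H_num = (s^2 + 1.2*s + 3.97) + (2*s - 5.2) = s^2 + 3.2*s - 1.23.
T(s) = (s - 2.6)/(s^2 + 3.2*s - 1.23)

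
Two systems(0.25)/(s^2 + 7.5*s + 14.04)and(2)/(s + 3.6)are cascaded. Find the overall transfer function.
Series: H = H₁ · H₂ = (n₁·n₂)/(d₁·d₂).
Num: n₁·n₂ = 0.5. Den: d₁·d₂ = s^3 + 11.1*s^2 + 41.04*s + 50.544.
H(s) = (0.5)/(s^3 + 11.1*s^2 + 41.04*s + 50.544)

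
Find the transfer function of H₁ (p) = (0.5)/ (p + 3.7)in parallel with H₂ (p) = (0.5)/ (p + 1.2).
Parallel: H = H₁ + H₂ = (n₁·d₂ + n₂·d₁)/(d₁·d₂).
n₁·d₂ = 0.5*p + 0.6. n₂·d₁ = 0.5*p + 1.85. Sum = p + 2.45. d₁·d₂ = p^2 + 4.9*p + 4.44.
H(p) = (p + 2.45)/(p^2 + 4.9*p + 4.44)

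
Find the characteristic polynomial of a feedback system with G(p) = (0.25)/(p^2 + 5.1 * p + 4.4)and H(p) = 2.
Characteristic poly = G_den * H_den + G_num * H_num = (p^2 + 5.1*p + 4.4) + (0.5) = p^2 + 5.1*p + 4.9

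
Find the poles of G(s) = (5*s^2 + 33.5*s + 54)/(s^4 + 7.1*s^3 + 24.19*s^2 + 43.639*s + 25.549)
Set denominator = 0: s^4 + 7.1*s^3 + 24.19*s^2 + 43.639*s + 25.549 = (s + 1)(s + 2.9)(s^2 + 3.2*s + 8.81) = 0 → Poles: -1, -1.6 + 2.5j, -1.6 - 2.5j, -2.9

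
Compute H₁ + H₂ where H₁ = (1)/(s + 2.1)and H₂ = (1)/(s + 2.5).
Parallel: H = H₁ + H₂ = (n₁·d₂ + n₂·d₁)/(d₁·d₂).
n₁·d₂ = s + 2.5. n₂·d₁ = s + 2.1. Sum = 2*s + 4.6. d₁·d₂ = s^2 + 4.6*s + 5.25.
H(s) = (2*s + 4.6)/(s^2 + 4.6*s + 5.25)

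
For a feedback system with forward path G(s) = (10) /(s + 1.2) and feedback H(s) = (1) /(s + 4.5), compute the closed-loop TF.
Closed-loop T = G/(1+GH).
Numerator: G_num * H_den = 10*s + 45.
Denominator: G_den * H_den + G_num * H_num = (s^2 + 5.7*s + 5.4) + (10) = s^2 + 5.7*s + 15.4.
T(s) = (10*s + 45)/(s^2 + 5.7*s + 15.4)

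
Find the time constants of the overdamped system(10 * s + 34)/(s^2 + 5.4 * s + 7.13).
Overdamped: real poles at -2.3, -3.1. τ = -1/pole → τ₁ = 0.4348, τ₂ = 0.3226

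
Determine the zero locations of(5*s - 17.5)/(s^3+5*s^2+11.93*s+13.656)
Set numerator = 0: 5*s - 17.5 = 0 → Zeros: 3.5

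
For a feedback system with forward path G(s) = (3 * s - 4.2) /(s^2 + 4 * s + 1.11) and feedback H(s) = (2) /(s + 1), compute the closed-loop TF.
Closed-loop T = G/(1+GH).
Numerator: G_num * H_den = 3*s^2 - 1.2*s - 4.2.
Denominator: G_den * H_den + G_num * H_num = (s^3 + 5*s^2 + 5.11*s + 1.11) + (6*s - 8.4) = s^3 + 5*s^2 + 11.11*s - 7.29.
T(s) = (3*s^2 - 1.2*s - 4.2)/(s^3 + 5*s^2 + 11.11*s - 7.29)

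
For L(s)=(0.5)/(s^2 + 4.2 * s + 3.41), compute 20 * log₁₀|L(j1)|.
Substitute s = j*1: L(j1) = 0.0513901 - 0.0895595j.
|L(j1)| = sqrt(Re² + Im²) = 0.1033.
20*log₁₀(0.1033) = -19.72 dB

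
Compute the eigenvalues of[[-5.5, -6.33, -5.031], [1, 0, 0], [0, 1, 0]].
Eigenvalues solve det(λI - A) = 0.
Characteristic polynomial: λ^3 + 5.5*λ^2 + 6.33*λ + 5.031 = 0.
Factor: (λ + 4.3)(λ^2 + 1.2*λ + 1.17) = 0.
Roots: -0.6 + 0.9j, -0.6 - 0.9j, -4.3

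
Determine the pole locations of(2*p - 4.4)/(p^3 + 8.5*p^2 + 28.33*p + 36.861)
Set denominator = 0: p^3 + 8.5*p^2 + 28.33*p + 36.861 = (p + 3.3)(p^2 + 5.2*p + 11.17) = 0 → Poles: -2.6 + 2.1j, -2.6 - 2.1j, -3.3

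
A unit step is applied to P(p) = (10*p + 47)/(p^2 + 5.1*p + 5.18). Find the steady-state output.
FVT: lim_{t→∞} y(t) = lim_{p→0} p*Y(p) where Y(p) = P(p)/p.
= lim_{p→0} P(p) = P(0) = num(0)/den(0) = 47/5.18 = 9.073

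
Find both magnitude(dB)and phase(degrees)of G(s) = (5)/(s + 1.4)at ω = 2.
Substitute s = j*2: G(j2) = 1.1745 - 1.67785j.
|G| = 20*log₁₀(sqrt(Re²+Im²)) = 6.23 dB.
∠G = atan2(Im, Re) = -55.01°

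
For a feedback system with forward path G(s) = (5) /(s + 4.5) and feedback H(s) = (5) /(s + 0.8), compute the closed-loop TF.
Closed-loop T = G/(1+GH).
Numerator: G_num * H_den = 5*s + 4.
Denominator: G_den * H_den + G_num * H_num = (s^2 + 5.3*s + 3.6) + (25) = s^2 + 5.3*s + 28.6.
T(s) = (5*s + 4)/(s^2 + 5.3*s + 28.6)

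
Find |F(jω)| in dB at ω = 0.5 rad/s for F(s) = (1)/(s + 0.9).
Substitute s = j*0.5: F(j0.5) = 0.849057 - 0.471698j.
|F(j0.5)| = sqrt(Re² + Im²) = 0.9713.
20*log₁₀(0.9713) = -0.25 dB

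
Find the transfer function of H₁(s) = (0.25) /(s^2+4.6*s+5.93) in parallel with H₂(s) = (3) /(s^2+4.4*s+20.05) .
Parallel: H = H₁ + H₂ = (n₁·d₂ + n₂·d₁)/(d₁·d₂).
n₁·d₂ = 0.25*s^2 + 1.1*s + 5.0125. n₂·d₁ = 3*s^2 + 13.8*s + 17.79. Sum = 3.25*s^2 + 14.9*s + 22.8025. d₁·d₂ = s^4 + 9*s^3 + 46.22*s^2 + 118.322*s + 118.8965.
H(s) = (3.25*s^2 + 14.9*s + 22.8025)/(s^4 + 9*s^3 + 46.22*s^2 + 118.322*s + 118.8965)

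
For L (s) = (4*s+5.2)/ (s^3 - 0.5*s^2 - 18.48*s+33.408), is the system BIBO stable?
Denominator: s^3 - 0.5*s^2 - 18.48*s + 33.408 = (s - 2.9)(s - 2.4)(s + 4.8). Poles: -4.8, 2.4, 2.9. All Re(p)<0: No (unstable)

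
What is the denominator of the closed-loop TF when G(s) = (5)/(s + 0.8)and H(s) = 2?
Characteristic poly = G_den * H_den + G_num * H_num = (s + 0.8) + (10) = s + 10.8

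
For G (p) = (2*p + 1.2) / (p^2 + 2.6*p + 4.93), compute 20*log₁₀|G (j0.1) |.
Substitute p = j*0.1: G(j0.1) = 0.245365 + 0.0276839j.
|G(j0.1)| = sqrt(Re² + Im²) = 0.2469.
20*log₁₀(0.2469) = -12.15 dB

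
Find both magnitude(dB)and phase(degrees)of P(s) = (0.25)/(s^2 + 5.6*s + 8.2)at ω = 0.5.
Substitute s = j*0.5: P(j0.5) = 0.0279762 - 0.00985326j.
|P| = 20*log₁₀(sqrt(Re²+Im²)) = -30.56 dB.
∠P = atan2(Im, Re) = -19.40°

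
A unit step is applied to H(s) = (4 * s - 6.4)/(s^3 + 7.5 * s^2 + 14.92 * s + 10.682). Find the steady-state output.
FVT: lim_{t→∞} y(t) = lim_{s→0} s*Y(s) where Y(s) = H(s)/s.
= lim_{s→0} H(s) = H(0) = num(0)/den(0) = -6.4/10.682 = -0.5991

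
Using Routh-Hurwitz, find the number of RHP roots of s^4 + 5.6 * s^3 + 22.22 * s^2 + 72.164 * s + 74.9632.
Routh array:
s^4: [1, 22.22, 74.9632]; s^3: [5.6, 72.164]; s^2: [9.33357, 74.9632]; s^1: [27.1872]; s^0: [74.9632]
First column: [1, 5.6, 9.33357, 27.1872, 74.9632]. Sign changes = RHP roots = 0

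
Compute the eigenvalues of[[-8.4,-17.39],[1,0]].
Eigenvalues solve det(λI - A) = 0.
Characteristic polynomial: λ^2 + 8.4*λ + 17.39 = 0.
Factor: (λ + 4.7)(λ + 3.7) = 0.
Roots: -3.7, -4.7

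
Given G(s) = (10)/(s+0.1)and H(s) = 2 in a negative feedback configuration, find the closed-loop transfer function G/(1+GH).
Closed-loop T = G/(1+GH).
Numerator: G_num * H_den = 10.
Denominator: G_den * H_den + G_num * H_num = (s + 0.1) + (20) = s + 20.1.
T(s) = (10)/(s + 20.1)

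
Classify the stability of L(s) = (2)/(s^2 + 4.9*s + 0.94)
Denominator: s^2 + 4.9*s + 0.94 = (s + 0.2)(s + 4.7). Poles: -0.2, -4.7. Stable (all poles in LHP)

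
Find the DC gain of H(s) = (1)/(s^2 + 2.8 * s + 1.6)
DC gain = H(0) = num(0)/den(0) = 1/1.6 = 0.625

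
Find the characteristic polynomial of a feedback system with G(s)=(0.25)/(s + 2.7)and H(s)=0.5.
Characteristic poly = G_den * H_den + G_num * H_num = (s + 2.7) + (0.125) = s + 2.825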